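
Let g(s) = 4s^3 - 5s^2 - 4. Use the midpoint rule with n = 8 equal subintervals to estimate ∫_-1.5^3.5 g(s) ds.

Δs = (3.5 − (-1.5))/8 = 0.625.
Midpoints: -1.1875, -0.5625, 0.0625, 0.6875, 1.3125, 1.9375, 2.5625, 3.1875.
g(-1.1875) = -18175/1024, g(-0.5625) = -6445/1024, g(0.0625) = -4115/1024, g(0.6875) = -5185/1024, g(1.3125) = -3655/1024, g(1.9375) = 6475/1024, g(2.5625) = 31205/1024, g(3.1875) = 76535/1024.
Sum = Δs · [g(-1.1875) + g(-0.5625) + g(0.0625) + ...].
Sum = 46.77734375.

46.77734375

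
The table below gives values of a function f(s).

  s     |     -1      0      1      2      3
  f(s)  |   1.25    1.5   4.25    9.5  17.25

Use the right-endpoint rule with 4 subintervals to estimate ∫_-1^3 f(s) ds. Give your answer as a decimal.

32.5

Δs = 1.
Sum = 1·[1.5 + 4.25 + 9.5 + 17.25] = 32.5.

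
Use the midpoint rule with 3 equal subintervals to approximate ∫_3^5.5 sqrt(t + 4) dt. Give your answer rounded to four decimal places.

7.1746

Δt = (5.5 − 3)/3 = 5/6.
Midpoints: 41/12, 4.25, 61/12.
f(41/12) ≈ 2.7234, f(4.25) ≈ 2.8723, f(61/12) ≈ 3.0139.
Sum = Δt · [f(41/12) + f(4.25) + f(61/12)].
Sum ≈ 7.1746.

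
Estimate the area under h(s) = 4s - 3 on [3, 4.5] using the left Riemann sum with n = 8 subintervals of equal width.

Δs = (4.5 − 3)/8 = 0.1875.
Left endpoints: 3, 3.1875, 3.375, 3.5625, 3.75, 3.9375, 4.125, 4.3125.
h(3) = 9, h(3.1875) = 9.75, h(3.375) = 10.5, h(3.5625) = 11.25, h(3.75) = 12, h(3.9375) = 12.75, h(4.125) = 13.5, h(4.3125) = 14.25.
Sum = Δs · [h(3) + h(3.1875) + h(3.375) + ...].
Sum = 17.4375.

17.4375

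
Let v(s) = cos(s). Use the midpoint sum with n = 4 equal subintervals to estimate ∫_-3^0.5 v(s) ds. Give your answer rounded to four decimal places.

Δs = (0.5 − (-3))/4 = 0.875.
Midpoints: -2.5625, -1.6875, -0.8125, 0.0625.
v(-2.5625) ≈ -0.8370, v(-1.6875) ≈ -0.1164, v(-0.8125) ≈ 0.6877, v(0.0625) ≈ 0.9980.
Sum = Δs · [v(-2.5625) + v(-1.6875) + v(-0.8125) + v(0.0625)].
Sum ≈ 0.6408.

0.6408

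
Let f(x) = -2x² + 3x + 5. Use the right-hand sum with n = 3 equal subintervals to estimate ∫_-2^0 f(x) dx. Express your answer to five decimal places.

Δx = (0 − (-2))/3 = 2/3.
Right endpoints: -4/3, -2/3, 0.
f(-4/3) = -23/9, f(-2/3) = 19/9, f(0) = 5.
Sum = Δx · [f(-4/3) + f(-2/3) + f(0)].
Sum ≈ 3.03704.

3.03704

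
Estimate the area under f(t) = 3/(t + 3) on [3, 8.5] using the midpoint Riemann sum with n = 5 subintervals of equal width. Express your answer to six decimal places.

1.948727

Δt = (8.5 − 3)/5 = 1.1.
Midpoints: 3.55, 4.65, 5.75, 6.85, 7.95.
f(3.55) = 60/131, f(4.65) = 20/51, f(5.75) = 12/35, f(6.85) = 60/197, f(7.95) = 20/73.
Sum = Δt · [f(3.55) + f(4.65) + f(5.75) + f(6.85) + f(7.95)].
Sum ≈ 1.948727.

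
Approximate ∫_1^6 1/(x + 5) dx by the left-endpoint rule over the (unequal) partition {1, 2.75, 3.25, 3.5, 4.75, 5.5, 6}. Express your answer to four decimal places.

0.6581

Subinterval widths: 1.75, 0.5, 0.25, 1.25, 0.75, 0.5.
Left endpoints: 1, 2.75, 3.25, 3.5, 4.75, 5.5.
f(1) = 1/6, f(2.75) = 4/31, f(3.25) = 4/33, f(3.5) = 2/17, f(4.75) = 4/39, f(5.5) = 2/21.
Sum = Σ Δx_i · f(x_i).
Sum ≈ 0.6581.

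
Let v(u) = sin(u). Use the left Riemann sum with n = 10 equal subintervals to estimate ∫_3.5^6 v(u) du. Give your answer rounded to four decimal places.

-1.8957

Δu = (6 − 3.5)/10 = 0.25.
Left endpoints: 3.5, 3.75, 4, 4.25, 4.5, 4.75, 5, 5.25, 5.5, 5.75.
v(3.5) ≈ -0.3508, v(3.75) ≈ -0.5716, v(4) ≈ -0.7568, v(4.25) ≈ -0.8950, v(4.5) ≈ -0.9775, v(4.75) ≈ -0.9993, v(5) ≈ -0.9589, v(5.25) ≈ -0.8589, v(5.5) ≈ -0.7055, v(5.75) ≈ -0.5083.
Sum = Δu · [v(3.5) + v(3.75) + v(4) + ...].
Sum ≈ -1.8957.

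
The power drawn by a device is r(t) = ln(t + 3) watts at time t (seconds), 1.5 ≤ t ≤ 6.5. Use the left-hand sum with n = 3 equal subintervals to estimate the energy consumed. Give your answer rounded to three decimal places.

Δt = (6.5 − 1.5)/3 = 5/3.
Left endpoints: 1.5, 19/6, 29/6.
r(1.5) ≈ 1.504, r(19/6) ≈ 1.819, r(29/6) ≈ 2.058.
Sum = Δt · [r(1.5) + r(19/6) + r(29/6)].
Sum ≈ 8.969.

8.969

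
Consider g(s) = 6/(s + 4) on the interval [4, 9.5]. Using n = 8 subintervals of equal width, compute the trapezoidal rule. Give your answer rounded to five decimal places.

Δs = (9.5 − 4)/8 = 0.6875.
g(4) = 0.75, g(4.6875) = 96/139, g(5.375) = 0.64, g(6.0625) = 96/161, g(6.75) = 24/43, g(7.4375) = 32/61, g(8.125) = 48/97, g(8.8125) = 96/205, g(9.5) = 4/9.
T_8 = (Δs/2)·[g(s_0) + 2g(s_1) + ... + 2g(s_{7}) + g(s_8)].
Sum ≈ 3.14188.

3.14188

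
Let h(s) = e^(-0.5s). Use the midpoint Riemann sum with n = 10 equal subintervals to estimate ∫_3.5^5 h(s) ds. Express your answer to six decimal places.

0.183335

Δs = (5 − 3.5)/10 = 0.15.
Midpoints: 3.575, 3.725, 3.875, 4.025, 4.175, 4.325, 4.475, 4.625, 4.775, 4.925.
h(3.575) ≈ 0.167378, h(3.725) ≈ 0.155284, h(3.875) ≈ 0.144064, h(4.025) ≈ 0.133654, h(4.175) ≈ 0.123997, h(4.325) ≈ 0.115037, h(4.475) ≈ 0.106725, h(4.625) ≈ 0.099013, h(4.775) ≈ 0.091859, h(4.925) ≈ 0.085222.
Sum = Δs · [h(3.575) + h(3.725) + h(3.875) + ...].
Sum ≈ 0.183335.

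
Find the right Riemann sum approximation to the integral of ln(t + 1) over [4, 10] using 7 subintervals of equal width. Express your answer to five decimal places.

12.66090

Δt = (10 − 4)/7 = 6/7.
Right endpoints: 34/7, 40/7, 46/7, 52/7, 58/7, 64/7, 10.
f(34/7) ≈ 1.76766, f(40/7) ≈ 1.90424, f(46/7) ≈ 2.02438, f(52/7) ≈ 2.13163, f(58/7) ≈ 2.22848, f(64/7) ≈ 2.31677, f(10) ≈ 2.39790.
Sum = Δt · [f(34/7) + f(40/7) + f(46/7) + ...].
Sum ≈ 12.66090.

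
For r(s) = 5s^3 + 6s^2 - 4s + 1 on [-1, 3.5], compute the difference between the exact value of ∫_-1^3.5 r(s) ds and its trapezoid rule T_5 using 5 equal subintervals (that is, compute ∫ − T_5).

-15.035625

Exact integral: ∫_-1^3.5 r(s) ds = 256.078125.
T_5 = 271.11375.
Error = 256.078125 − 271.11375 = -15.035625.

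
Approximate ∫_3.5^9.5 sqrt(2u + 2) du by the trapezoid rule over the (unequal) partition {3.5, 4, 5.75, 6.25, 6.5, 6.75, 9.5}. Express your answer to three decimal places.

23.044

Subinterval widths: 0.5, 1.75, 0.5, 0.25, 0.25, 2.75.
f(3.5) ≈ 3.000, f(4) ≈ 3.162, f(5.75) ≈ 3.674, f(6.25) ≈ 3.808, f(6.5) ≈ 3.873, f(6.75) ≈ 3.937, f(9.5) ≈ 4.583.
On each subinterval the trapezoid contributes (Δu_i/2)·[f(u_{i-1}) + f(u_i)].
Sum ≈ 23.044.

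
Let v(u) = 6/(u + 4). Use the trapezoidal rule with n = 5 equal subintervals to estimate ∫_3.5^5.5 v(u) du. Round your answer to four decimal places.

Δu = (5.5 − 3.5)/5 = 0.4.
v(3.5) = 0.8, v(3.9) = 60/79, v(4.3) = 60/83, v(4.7) = 20/29, v(5.1) = 60/91, v(5.5) = 12/19.
T_5 = (Δu/2)·[v(u_0) + 2v(u_1) + ... + 2v(u_{4}) + v(u_5)].
Sum ≈ 1.4189.

1.4189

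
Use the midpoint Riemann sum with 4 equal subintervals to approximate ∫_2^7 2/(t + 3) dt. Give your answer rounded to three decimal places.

Δt = (7 − 2)/4 = 1.25.
Midpoints: 2.625, 3.875, 5.125, 6.375.
f(2.625) = 16/45, f(3.875) = 16/55, f(5.125) = 16/65, f(6.375) = 16/75.
Sum = Δt · [f(2.625) + f(3.875) + f(5.125) + f(6.375)].
Sum ≈ 1.382.

1.382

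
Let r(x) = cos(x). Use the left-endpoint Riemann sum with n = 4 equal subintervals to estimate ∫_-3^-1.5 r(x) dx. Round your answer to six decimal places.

Δx = (-1.5 − (-3))/4 = 0.375.
Left endpoints: -3, -2.625, -2.25, -1.875.
r(-3) ≈ -0.989992, r(-2.625) ≈ -0.869507, r(-2.25) ≈ -0.628174, r(-1.875) ≈ -0.299534.
Sum = Δx · [r(-3) + r(-2.625) + r(-2.25) + r(-1.875)].
Sum ≈ -1.045203.

-1.045203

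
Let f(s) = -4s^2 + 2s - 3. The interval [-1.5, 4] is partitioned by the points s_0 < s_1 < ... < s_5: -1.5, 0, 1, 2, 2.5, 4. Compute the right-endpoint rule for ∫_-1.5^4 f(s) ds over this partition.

Subinterval widths: 1.5, 1, 1, 0.5, 1.5.
Right endpoints: 0, 1, 2, 2.5, 4.
f(0) = -3, f(1) = -5, f(2) = -15, f(2.5) = -23, f(4) = -59.
Sum = Σ Δs_i · f(s_i).
Sum = -124.5.

-124.5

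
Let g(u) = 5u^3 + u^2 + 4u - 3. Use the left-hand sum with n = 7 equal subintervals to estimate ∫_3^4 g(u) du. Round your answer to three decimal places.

228.265

Δu = (4 − 3)/7 = 1/7.
Left endpoints: 3, 22/7, 23/7, 24/7, 25/7, 26/7, 27/7.
g(3) = 153, g(22/7) = 59911/343, g(23/7) = 68017/343, g(24/7) = 76827/343, g(25/7) = 86371/343, g(26/7) = 96679/343, g(27/7) = 107781/343.
Sum = Δu · [g(3) + g(22/7) + g(23/7) + ...].
Sum ≈ 228.265.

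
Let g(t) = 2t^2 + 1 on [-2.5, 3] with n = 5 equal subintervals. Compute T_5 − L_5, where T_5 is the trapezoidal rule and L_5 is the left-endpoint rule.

T_5 = 36.135.
L_5 = 33.11.
T_5 − L_5 = 3.025.

3.025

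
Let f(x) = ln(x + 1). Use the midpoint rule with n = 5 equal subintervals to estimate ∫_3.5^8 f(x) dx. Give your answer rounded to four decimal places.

8.5104

Δx = (8 − 3.5)/5 = 0.9.
Midpoints: 3.95, 4.85, 5.75, 6.65, 7.55.
f(3.95) ≈ 1.5994, f(4.85) ≈ 1.7664, f(5.75) ≈ 1.9095, f(6.65) ≈ 2.0347, f(7.55) ≈ 2.1459.
Sum = Δx · [f(3.95) + f(4.85) + f(5.75) + f(6.65) + f(7.55)].
Sum ≈ 8.5104.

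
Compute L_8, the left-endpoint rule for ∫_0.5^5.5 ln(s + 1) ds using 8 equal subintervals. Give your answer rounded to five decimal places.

Δs = (5.5 − 0.5)/8 = 0.625.
Left endpoints: 0.5, 1.125, 1.75, 2.375, 3, 3.625, 4.25, 4.875.
f(0.5) ≈ 0.40547, f(1.125) ≈ 0.75377, f(1.75) ≈ 1.01160, f(2.375) ≈ 1.21640, f(3) ≈ 1.38629, f(3.625) ≈ 1.53148, f(4.25) ≈ 1.65823, f(4.875) ≈ 1.77071.
Sum = Δs · [f(0.5) + f(1.125) + f(1.75) + ...].
Sum ≈ 6.08371.

6.08371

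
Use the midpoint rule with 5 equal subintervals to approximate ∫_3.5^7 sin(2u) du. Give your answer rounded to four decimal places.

Δu = (7 − 3.5)/5 = 0.7.
Midpoints: 3.85, 4.55, 5.25, 5.95, 6.65.
f(3.85) ≈ 0.9882, f(4.55) ≈ 0.3191, f(5.25) ≈ -0.8797, f(5.95) ≈ -0.6181, f(6.65) ≈ 0.6696.
Sum = Δu · [f(3.85) + f(4.55) + f(5.25) + f(5.95) + f(6.65)].
Sum ≈ 0.3353.

0.3353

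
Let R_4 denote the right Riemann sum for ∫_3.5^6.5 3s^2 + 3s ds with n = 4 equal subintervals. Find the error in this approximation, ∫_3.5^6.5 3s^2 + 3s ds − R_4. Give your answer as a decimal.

-37.96875

Exact integral: ∫_3.5^6.5 f(s) ds = 276.75.
R_4 = 314.71875.
Error = 276.75 − 314.71875 = -37.96875.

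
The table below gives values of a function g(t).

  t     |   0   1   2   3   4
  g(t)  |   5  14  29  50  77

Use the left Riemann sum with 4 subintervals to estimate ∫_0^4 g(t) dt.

Δt = 1.
Sum = 1·[5 + 14 + 29 + 50] = 98.

98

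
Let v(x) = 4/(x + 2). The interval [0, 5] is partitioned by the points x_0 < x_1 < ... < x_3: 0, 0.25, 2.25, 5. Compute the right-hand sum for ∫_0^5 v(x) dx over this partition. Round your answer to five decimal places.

Subinterval widths: 0.25, 2, 2.75.
Right endpoints: 0.25, 2.25, 5.
v(0.25) = 16/9, v(2.25) = 16/17, v(5) = 4/7.
Sum = Σ Δx_i · v(x_i).
Sum ≈ 3.89823.

3.89823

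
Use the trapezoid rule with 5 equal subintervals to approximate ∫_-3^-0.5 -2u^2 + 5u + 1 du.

-37.5

Δu = (-0.5 − (-3))/5 = 0.5.
f(-3) = -32, f(-2.5) = -24, f(-2) = -17, f(-1.5) = -11, f(-1) = -6, f(-0.5) = -2.
T_5 = (Δu/2)·[f(u_0) + 2f(u_1) + ... + 2f(u_{4}) + f(u_5)].
Sum = -37.5.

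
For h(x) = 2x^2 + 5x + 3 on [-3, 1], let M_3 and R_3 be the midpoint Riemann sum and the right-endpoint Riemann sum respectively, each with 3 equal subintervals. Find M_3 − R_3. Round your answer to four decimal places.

-6.2222

M_3 ≈ 9.481481.
R_3 ≈ 15.703704.
M_3 − R_3 ≈ -6.2222.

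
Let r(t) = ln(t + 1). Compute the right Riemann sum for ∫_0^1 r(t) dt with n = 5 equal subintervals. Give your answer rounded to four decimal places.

Δt = (1 − 0)/5 = 0.2.
Right endpoints: 0.2, 0.4, 0.6, 0.8, 1.
r(0.2) ≈ 0.1823, r(0.4) ≈ 0.3365, r(0.6) ≈ 0.4700, r(0.8) ≈ 0.5878, r(1) ≈ 0.6931.
Sum = Δt · [r(0.2) + r(0.4) + r(0.6) + r(0.8) + r(1)].
Sum ≈ 0.4539.

0.4539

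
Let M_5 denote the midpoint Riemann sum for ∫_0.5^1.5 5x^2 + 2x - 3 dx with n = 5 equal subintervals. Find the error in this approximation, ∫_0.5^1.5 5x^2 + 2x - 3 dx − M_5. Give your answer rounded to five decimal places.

0.01667

Exact integral: ∫_0.5^1.5 f(x) dx ≈ 4.4166667.
M_5 = 4.4.
Error ≈ 4.4166667 − 4.4 ≈ 0.01667.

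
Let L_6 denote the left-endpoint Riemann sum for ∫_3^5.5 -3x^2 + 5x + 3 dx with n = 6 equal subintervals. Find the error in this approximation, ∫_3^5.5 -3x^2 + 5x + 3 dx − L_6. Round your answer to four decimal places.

-10.4601

Exact integral: ∫_3^5.5 f(x) dx = -78.75.
L_6 ≈ -68.289931.
Error ≈ -78.75 − (-68.289931) ≈ -10.4601.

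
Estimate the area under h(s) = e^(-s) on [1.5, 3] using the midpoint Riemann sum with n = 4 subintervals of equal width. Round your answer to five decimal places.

Δs = (3 − 1.5)/4 = 0.375.
Midpoints: 1.6875, 2.0625, 2.4375, 2.8125.
h(1.6875) ≈ 0.18498, h(2.0625) ≈ 0.12714, h(2.4375) ≈ 0.08738, h(2.8125) ≈ 0.06005.
Sum = Δs · [h(1.6875) + h(2.0625) + h(2.4375) + h(2.8125)].
Sum ≈ 0.17233.

0.17233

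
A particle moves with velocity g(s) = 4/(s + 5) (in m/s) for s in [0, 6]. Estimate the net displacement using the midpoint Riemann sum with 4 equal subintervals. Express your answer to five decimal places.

Δs = (6 − 0)/4 = 1.5.
Midpoints: 0.75, 2.25, 3.75, 5.25.
g(0.75) = 16/23, g(2.25) = 16/29, g(3.75) = 16/35, g(5.25) = 16/41.
Sum = Δs · [g(0.75) + g(2.25) + g(3.75) + g(5.25)].
Sum ≈ 3.14214.

3.14214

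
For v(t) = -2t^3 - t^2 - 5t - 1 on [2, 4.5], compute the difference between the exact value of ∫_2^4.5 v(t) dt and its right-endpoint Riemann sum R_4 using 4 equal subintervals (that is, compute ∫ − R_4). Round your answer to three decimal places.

64.274

Exact integral: ∫_2^4.5 v(t) dt ≈ -267.86458.
R_4 ≈ -332.13867.
Error ≈ -267.86458 − (-332.13867) ≈ 64.274.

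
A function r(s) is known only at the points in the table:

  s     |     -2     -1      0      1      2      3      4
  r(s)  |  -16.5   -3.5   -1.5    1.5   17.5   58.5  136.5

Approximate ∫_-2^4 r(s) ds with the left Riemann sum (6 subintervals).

Δs = 1.
Sum = 1·[(-16.5) + (-3.5) + (-1.5) + 1.5 + 17.5 + 58.5] = 56.

56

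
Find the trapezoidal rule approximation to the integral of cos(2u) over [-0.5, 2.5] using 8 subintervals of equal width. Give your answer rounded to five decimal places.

-0.05595

Δu = (2.5 − (-0.5))/8 = 0.375.
f(-0.5) ≈ 0.54030, f(-0.125) ≈ 0.96891, f(0.25) ≈ 0.87758, f(0.625) ≈ 0.31532, f(1) ≈ -0.41615, f(1.375) ≈ -0.92430, f(1.75) ≈ -0.93646, f(2.125) ≈ -0.44609, f(2.5) ≈ 0.28366.
T_8 = (Δu/2)·[f(u_0) + 2f(u_1) + ... + 2f(u_{7}) + f(u_8)].
Sum ≈ -0.05595.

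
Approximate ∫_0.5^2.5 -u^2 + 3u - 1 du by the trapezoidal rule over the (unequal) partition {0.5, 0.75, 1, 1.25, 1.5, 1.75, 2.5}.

1.75

Subinterval widths: 0.25, 0.25, 0.25, 0.25, 0.25, 0.75.
f(0.5) = 0.25, f(0.75) = 0.6875, f(1) = 1, f(1.25) = 1.1875, f(1.5) = 1.25, f(1.75) = 1.1875, f(2.5) = 0.25.
On each subinterval the trapezoid contributes (Δu_i/2)·[f(u_{i-1}) + f(u_i)].
Sum = 1.75.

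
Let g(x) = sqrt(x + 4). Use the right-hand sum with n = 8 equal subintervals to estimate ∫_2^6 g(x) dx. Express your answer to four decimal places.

Δx = (6 − 2)/8 = 0.5.
Right endpoints: 2.5, 3, 3.5, 4, 4.5, 5, 5.5, 6.
g(2.5) ≈ 2.5495, g(3) ≈ 2.6458, g(3.5) ≈ 2.7386, g(4) ≈ 2.8284, g(4.5) ≈ 2.9155, g(5) ≈ 3.0000, g(5.5) ≈ 3.0822, g(6) ≈ 3.1623.
Sum = Δx · [g(2.5) + g(3) + g(3.5) + ...].
Sum ≈ 11.4611.

11.4611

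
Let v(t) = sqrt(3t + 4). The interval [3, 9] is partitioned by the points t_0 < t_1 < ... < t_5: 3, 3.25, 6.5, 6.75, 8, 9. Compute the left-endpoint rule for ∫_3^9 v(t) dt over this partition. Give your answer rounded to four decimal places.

Subinterval widths: 0.25, 3.25, 0.25, 1.25, 1.
Left endpoints: 3, 3.25, 6.5, 6.75, 8.
v(3) ≈ 3.6056, v(3.25) ≈ 3.7081, v(6.5) ≈ 4.8477, v(6.75) ≈ 4.9244, v(8) ≈ 5.2915.
Sum = Σ Δt_i · v(t_i).
Sum ≈ 25.6117.

25.6117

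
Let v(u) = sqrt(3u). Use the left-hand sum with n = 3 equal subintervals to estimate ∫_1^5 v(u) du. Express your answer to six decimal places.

Δu = (5 − 1)/3 = 4/3.
Left endpoints: 1, 7/3, 11/3.
v(1) ≈ 1.732051, v(7/3) ≈ 2.645751, v(11/3) ≈ 3.316625.
Sum = Δu · [v(1) + v(7/3) + v(11/3)].
Sum ≈ 10.259236.

10.259236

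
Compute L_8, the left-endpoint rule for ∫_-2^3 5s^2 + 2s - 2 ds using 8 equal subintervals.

44.0234375

Δs = (3 − (-2))/8 = 0.625.
Left endpoints: -2, -1.375, -0.75, -0.125, 0.5, 1.125, 1.75, 2.375.
f(-2) = 14, f(-1.375) = 4.703125, f(-0.75) = -0.6875, f(-0.125) = -2.171875, f(0.5) = 0.25, f(1.125) = 6.578125, f(1.75) = 16.8125, f(2.375) = 30.953125.
Sum = Δs · [f(-2) + f(-1.375) + f(-0.75) + ...].
Sum = 44.0234375.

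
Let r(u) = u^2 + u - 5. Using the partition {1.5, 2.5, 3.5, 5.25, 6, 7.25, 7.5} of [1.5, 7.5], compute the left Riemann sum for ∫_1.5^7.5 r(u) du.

Subinterval widths: 1, 1, 1.75, 0.75, 1.25, 0.25.
Left endpoints: 1.5, 2.5, 3.5, 5.25, 6, 7.25.
r(1.5) = -1.25, r(2.5) = 3.75, r(3.5) = 10.75, r(5.25) = 27.8125, r(6) = 37, r(7.25) = 54.8125.
Sum = Σ Δu_i · r(u_i).
Sum = 102.125.

102.125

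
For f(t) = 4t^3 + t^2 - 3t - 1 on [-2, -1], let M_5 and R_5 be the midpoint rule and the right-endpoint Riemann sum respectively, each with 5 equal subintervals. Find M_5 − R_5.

M_5 = -9.11.
R_5 = -7.08.
M_5 − R_5 = -2.03.

-2.03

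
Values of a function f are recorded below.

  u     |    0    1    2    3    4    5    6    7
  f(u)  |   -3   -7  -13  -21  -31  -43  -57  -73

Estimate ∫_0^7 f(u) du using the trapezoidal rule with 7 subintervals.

Δu = 1.
T_7 = (1/2)·[(-3) + 2·(-7) + 2·(-13) + 2·(-21) + 2·(-31) + 2·(-43) + 2·(-57) + (-73)] = -210.

-210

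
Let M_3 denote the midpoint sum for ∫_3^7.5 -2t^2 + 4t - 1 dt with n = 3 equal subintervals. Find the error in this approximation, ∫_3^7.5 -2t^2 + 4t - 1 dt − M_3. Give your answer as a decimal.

-1.6875

Exact integral: ∫_3^7.5 f(t) dt = -173.25.
M_3 = -171.5625.
Error = -173.25 − (-171.5625) = -1.6875.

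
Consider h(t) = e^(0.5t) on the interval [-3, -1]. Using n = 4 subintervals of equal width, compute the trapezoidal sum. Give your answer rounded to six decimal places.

Δt = (-1 − (-3))/4 = 0.5.
h(-3) ≈ 0.223130, h(-2.5) ≈ 0.286505, h(-2) ≈ 0.367879, h(-1.5) ≈ 0.472367, h(-1) ≈ 0.606531.
T_4 = (Δt/2)·[h(t_0) + 2h(t_1) + 2h(t_2) + 2h(t_3) + h(t_4)].
Sum ≈ 0.770791.

0.770791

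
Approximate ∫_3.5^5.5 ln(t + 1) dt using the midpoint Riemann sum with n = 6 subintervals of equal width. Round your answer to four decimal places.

Δt = (5.5 − 3.5)/6 = 1/3.
Midpoints: 11/3, 4, 13/3, 14/3, 5, 16/3.
f(11/3) ≈ 1.5404, f(4) ≈ 1.6094, f(13/3) ≈ 1.6740, f(14/3) ≈ 1.7346, f(5) ≈ 1.7918, f(16/3) ≈ 1.8458.
Sum = Δt · [f(11/3) + f(4) + f(13/3) + ...].
Sum ≈ 3.3987.

3.3987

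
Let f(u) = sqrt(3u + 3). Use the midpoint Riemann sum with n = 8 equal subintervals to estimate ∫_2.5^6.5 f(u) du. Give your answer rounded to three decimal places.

Δu = (6.5 − 2.5)/8 = 0.5.
Midpoints: 2.75, 3.25, 3.75, 4.25, 4.75, 5.25, 5.75, 6.25.
f(2.75) ≈ 3.354, f(3.25) ≈ 3.571, f(3.75) ≈ 3.775, f(4.25) ≈ 3.969, f(4.75) ≈ 4.153, f(5.25) ≈ 4.330, f(5.75) ≈ 4.500, f(6.25) ≈ 4.664.
Sum = Δu · [f(2.75) + f(3.25) + f(3.75) + ...].
Sum ≈ 16.158.

16.158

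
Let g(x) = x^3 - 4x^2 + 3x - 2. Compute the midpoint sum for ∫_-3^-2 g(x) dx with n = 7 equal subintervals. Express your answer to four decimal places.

Δx = (-2 − (-3))/7 = 1/7.
Midpoints: -41/14, -39/14, -37/14, -2.5, -33/14, -31/14, -29/14.
g(-41/14) = -192653/2744, g(-39/14) = -172915/2744, g(-37/14) = -154561/2744, g(-2.5) = -50.125, g(-33/14) = -121813/2744, g(-31/14) = -107323/2744, g(-29/14) = -94025/2744.
Sum = Δx · [g(-41/14) + g(-39/14) + g(-37/14) + ...].
Sum ≈ -51.0638.

-51.0638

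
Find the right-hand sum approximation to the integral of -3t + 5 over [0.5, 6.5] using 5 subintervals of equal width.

-43.8

Δt = (6.5 − 0.5)/5 = 1.2.
Right endpoints: 1.7, 2.9, 4.1, 5.3, 6.5.
f(1.7) = -0.1, f(2.9) = -3.7, f(4.1) = -7.3, f(5.3) = -10.9, f(6.5) = -14.5.
Sum = Δt · [f(1.7) + f(2.9) + f(4.1) + f(5.3) + f(6.5)].
Sum = -43.8.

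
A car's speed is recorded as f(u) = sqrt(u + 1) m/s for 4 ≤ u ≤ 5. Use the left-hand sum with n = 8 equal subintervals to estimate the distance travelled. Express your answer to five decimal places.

Δu = (5 − 4)/8 = 0.125.
Left endpoints: 4, 4.125, 4.25, 4.375, 4.5, 4.625, 4.75, 4.875.
f(4) ≈ 2.23607, f(4.125) ≈ 2.26385, f(4.25) ≈ 2.29129, f(4.375) ≈ 2.31840, f(4.5) ≈ 2.34521, f(4.625) ≈ 2.37171, f(4.75) ≈ 2.39792, f(4.875) ≈ 2.42384.
Sum = Δu · [f(4) + f(4.125) + f(4.25) + ...].
Sum ≈ 2.33103.

2.33103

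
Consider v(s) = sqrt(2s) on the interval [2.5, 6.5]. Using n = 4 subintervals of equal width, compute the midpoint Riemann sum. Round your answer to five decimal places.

11.90430

Δs = (6.5 − 2.5)/4 = 1.
Midpoints: 3, 4, 5, 6.
v(3) ≈ 2.44949, v(4) ≈ 2.82843, v(5) ≈ 3.16228, v(6) ≈ 3.46410.
Sum = Δs · [v(3) + v(4) + v(5) + v(6)].
Sum ≈ 11.90430.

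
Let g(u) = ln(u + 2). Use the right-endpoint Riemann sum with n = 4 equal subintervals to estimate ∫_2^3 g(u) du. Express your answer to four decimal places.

1.5296

Δu = (3 − 2)/4 = 0.25.
Right endpoints: 2.25, 2.5, 2.75, 3.
g(2.25) ≈ 1.4469, g(2.5) ≈ 1.5041, g(2.75) ≈ 1.5581, g(3) ≈ 1.6094.
Sum = Δu · [g(2.25) + g(2.5) + g(2.75) + g(3)].
Sum ≈ 1.5296.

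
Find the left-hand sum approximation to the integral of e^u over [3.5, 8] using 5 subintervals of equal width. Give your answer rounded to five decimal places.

Δu = (8 − 3.5)/5 = 0.9.
Left endpoints: 3.5, 4.4, 5.3, 6.2, 7.1.
f(3.5) ≈ 33.11545, f(4.4) ≈ 81.45087, f(5.3) ≈ 200.33681, f(6.2) ≈ 492.74904, f(7.1) ≈ 1211.96707.
Sum = Δu · [f(3.5) + f(4.4) + f(5.3) + f(6.2) + f(7.1)].
Sum ≈ 1817.65732.

1817.65732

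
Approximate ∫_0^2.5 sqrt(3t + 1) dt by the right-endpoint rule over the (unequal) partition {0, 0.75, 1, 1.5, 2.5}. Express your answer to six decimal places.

5.940162

Subinterval widths: 0.75, 0.25, 0.5, 1.
Right endpoints: 0.75, 1, 1.5, 2.5.
f(0.75) ≈ 1.802776, f(1) ≈ 2.000000, f(1.5) ≈ 2.345208, f(2.5) ≈ 2.915476.
Sum = Σ Δt_i · f(t_i).
Sum ≈ 5.940162.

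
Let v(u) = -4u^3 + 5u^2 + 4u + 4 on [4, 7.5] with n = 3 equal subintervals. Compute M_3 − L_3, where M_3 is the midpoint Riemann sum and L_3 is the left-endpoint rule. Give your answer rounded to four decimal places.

M_3 ≈ -2191.696759.
L_3 ≈ -1558.439815.
M_3 − L_3 ≈ -633.2569.

-633.2569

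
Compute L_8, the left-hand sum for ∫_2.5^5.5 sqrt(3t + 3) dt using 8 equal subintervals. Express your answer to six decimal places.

11.352766

Δt = (5.5 − 2.5)/8 = 0.375.
Left endpoints: 2.5, 2.875, 3.25, 3.625, 4, 4.375, 4.75, 5.125.
f(2.5) ≈ 3.240370, f(2.875) ≈ 3.409545, f(3.25) ≈ 3.570714, f(3.625) ≈ 3.724916, f(4) ≈ 3.872983, f(4.375) ≈ 4.015595, f(4.75) ≈ 4.153312, f(5.125) ≈ 4.286607.
Sum = Δt · [f(2.5) + f(2.875) + f(3.25) + ...].
Sum ≈ 11.352766.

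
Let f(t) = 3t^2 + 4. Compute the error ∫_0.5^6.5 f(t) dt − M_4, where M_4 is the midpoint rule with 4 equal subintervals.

Exact integral: ∫_0.5^6.5 f(t) dt = 298.5.
M_4 = 295.125.
Error = 298.5 − 295.125 = 3.375.

3.375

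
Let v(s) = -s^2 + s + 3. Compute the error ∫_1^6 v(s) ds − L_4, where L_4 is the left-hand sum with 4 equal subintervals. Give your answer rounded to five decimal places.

Exact integral: ∫_1^6 v(s) ds ≈ -39.1666667.
L_4 = -21.71875.
Error ≈ -39.1666667 − (-21.71875) ≈ -17.44792.

-17.44792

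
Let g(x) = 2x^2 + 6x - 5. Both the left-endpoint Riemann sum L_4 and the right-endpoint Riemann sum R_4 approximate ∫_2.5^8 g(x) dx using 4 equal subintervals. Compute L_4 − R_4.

-204.1875

L_4 = 378.0390625.
R_4 = 582.2265625.
L_4 − R_4 = -204.1875.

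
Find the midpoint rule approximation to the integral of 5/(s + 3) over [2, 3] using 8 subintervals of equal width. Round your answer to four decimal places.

Δs = (3 − 2)/8 = 0.125.
Midpoints: 2.0625, 2.1875, 2.3125, 2.4375, 2.5625, 2.6875, 2.8125, 2.9375.
f(2.0625) = 80/81, f(2.1875) = 80/83, f(2.3125) = 16/17, f(2.4375) = 80/87, f(2.5625) = 80/89, f(2.6875) = 80/91, f(2.8125) = 80/93, f(2.9375) = 16/19.
Sum = Δs · [f(2.0625) + f(2.1875) + f(2.3125) + ...].
Sum ≈ 0.9116.

0.9116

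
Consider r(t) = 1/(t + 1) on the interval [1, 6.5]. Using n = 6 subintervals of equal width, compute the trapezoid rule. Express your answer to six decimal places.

1.337682

Δt = (6.5 − 1)/6 = 11/12.
r(1) = 0.5, r(23/12) = 12/35, r(17/6) = 6/23, r(3.75) = 4/19, r(14/3) = 3/17, r(67/12) = 12/79, r(6.5) = 2/15.
T_6 = (Δt/2)·[r(t_0) + 2r(t_1) + ... + 2r(t_{5}) + r(t_6)].
Sum ≈ 1.337682.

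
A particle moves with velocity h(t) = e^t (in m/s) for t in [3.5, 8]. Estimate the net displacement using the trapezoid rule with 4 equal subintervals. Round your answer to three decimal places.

3252.381

Δt = (8 − 3.5)/4 = 1.125.
h(3.5) ≈ 33.115, h(4.625) ≈ 102.003, h(5.75) ≈ 314.191, h(6.875) ≈ 967.775, h(8) ≈ 2980.958.
T_4 = (Δt/2)·[h(t_0) + 2h(t_1) + 2h(t_2) + 2h(t_3) + h(t_4)].
Sum ≈ 3252.381.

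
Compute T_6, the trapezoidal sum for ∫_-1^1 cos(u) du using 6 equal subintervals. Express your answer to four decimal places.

1.6673

Δu = (1 − (-1))/6 = 1/3.
f(-1) ≈ 0.5403, f(-2/3) ≈ 0.7859, f(-1/3) ≈ 0.9450, f(0) ≈ 1.0000, f(1/3) ≈ 0.9450, f(2/3) ≈ 0.7859, f(1) ≈ 0.5403.
T_6 = (Δu/2)·[f(u_0) + 2f(u_1) + ... + 2f(u_{5}) + f(u_6)].
Sum ≈ 1.6673.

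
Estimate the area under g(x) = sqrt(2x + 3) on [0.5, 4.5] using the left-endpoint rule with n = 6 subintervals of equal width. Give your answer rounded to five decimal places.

Δx = (4.5 − 0.5)/6 = 2/3.
Left endpoints: 0.5, 7/6, 11/6, 2.5, 19/6, 23/6.
g(0.5) ≈ 2.00000, g(7/6) ≈ 2.30940, g(11/6) ≈ 2.58199, g(2.5) ≈ 2.82843, g(19/6) ≈ 3.05505, g(23/6) ≈ 3.26599.
Sum = Δx · [g(0.5) + g(7/6) + g(11/6) + ...].
Sum ≈ 10.69390.

10.69390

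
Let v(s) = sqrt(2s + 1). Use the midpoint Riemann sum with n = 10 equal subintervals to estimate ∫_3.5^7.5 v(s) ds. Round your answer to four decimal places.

13.7916

Δs = (7.5 − 3.5)/10 = 0.4.
Midpoints: 3.7, 4.1, 4.5, 4.9, 5.3, 5.7, 6.1, 6.5, 6.9, 7.3.
v(3.7) ≈ 2.8983, v(4.1) ≈ 3.0332, v(4.5) ≈ 3.1623, v(4.9) ≈ 3.2863, v(5.3) ≈ 3.4059, v(5.7) ≈ 3.5214, v(6.1) ≈ 3.6332, v(6.5) ≈ 3.7417, v(6.9) ≈ 3.8471, v(7.3) ≈ 3.9497.
Sum = Δs · [v(3.7) + v(4.1) + v(4.5) + ...].
Sum ≈ 13.7916.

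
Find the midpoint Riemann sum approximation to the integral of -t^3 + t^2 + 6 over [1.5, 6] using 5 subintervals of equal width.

Δt = (6 − 1.5)/5 = 0.9.
Midpoints: 1.95, 2.85, 3.75, 4.65, 5.55.
f(1.95) = 2.387625, f(2.85) = -9.026625, f(3.75) = -32.671875, f(4.65) = -72.922125, f(5.55) = -134.151375.
Sum = Δt · [f(1.95) + f(2.85) + f(3.75) + f(4.65) + f(5.55)].
Sum = -221.7459375.

-221.7459375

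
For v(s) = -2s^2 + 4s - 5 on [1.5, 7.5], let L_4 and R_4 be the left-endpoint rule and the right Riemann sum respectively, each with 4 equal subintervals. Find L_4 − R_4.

L_4 = -142.5.
R_4 = -268.5.
L_4 − R_4 = 126.

126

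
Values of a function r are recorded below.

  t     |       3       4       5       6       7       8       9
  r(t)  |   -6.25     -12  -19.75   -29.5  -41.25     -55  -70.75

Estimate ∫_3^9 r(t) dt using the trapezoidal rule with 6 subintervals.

Δt = 1.
T_6 = (1/2)·[(-6.25) + 2·(-12) + 2·(-19.75) + 2·(-29.5) + 2·(-41.25) + 2·(-55) + (-70.75)] = -196.

-196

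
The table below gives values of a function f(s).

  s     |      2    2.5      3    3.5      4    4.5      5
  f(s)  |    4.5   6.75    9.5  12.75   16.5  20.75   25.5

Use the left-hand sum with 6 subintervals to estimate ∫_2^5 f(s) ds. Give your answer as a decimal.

35.375

Δs = 0.5.
Sum = 0.5·[4.5 + 6.75 + 9.5 + 12.75 + 16.5 + 20.75] = 35.375.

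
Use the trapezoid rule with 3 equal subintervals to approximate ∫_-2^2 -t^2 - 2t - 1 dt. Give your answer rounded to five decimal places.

-10.51852

Δt = (2 − (-2))/3 = 4/3.
f(-2) = -1, f(-2/3) = -1/9, f(2/3) = -25/9, f(2) = -9.
T_3 = (Δt/2)·[f(t_0) + 2f(t_1) + 2f(t_2) + f(t_3)].
Sum ≈ -10.51852.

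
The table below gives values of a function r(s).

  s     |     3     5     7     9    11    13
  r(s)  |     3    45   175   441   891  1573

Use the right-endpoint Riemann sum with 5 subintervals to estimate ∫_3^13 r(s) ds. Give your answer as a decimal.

6250

Δs = 2.
Sum = 2·[45 + 175 + 441 + 891 + 1573] = 6250.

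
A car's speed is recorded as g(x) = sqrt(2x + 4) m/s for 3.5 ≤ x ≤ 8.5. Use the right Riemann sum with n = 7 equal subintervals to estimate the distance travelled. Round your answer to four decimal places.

Δx = (8.5 − 3.5)/7 = 5/7.
Right endpoints: 59/14, 69/14, 79/14, 89/14, 99/14, 109/14, 8.5.
g(59/14) ≈ 3.5254, g(69/14) ≈ 3.7225, g(79/14) ≈ 3.9097, g(89/14) ≈ 4.0883, g(99/14) ≈ 4.2594, g(109/14) ≈ 4.4240, g(8.5) ≈ 4.5826.
Sum = Δx · [g(59/14) + g(69/14) + g(79/14) + ...].
Sum ≈ 20.3657.

20.3657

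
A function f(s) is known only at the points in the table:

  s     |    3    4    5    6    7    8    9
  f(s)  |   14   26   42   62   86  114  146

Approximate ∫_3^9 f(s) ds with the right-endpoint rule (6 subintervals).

Δs = 1.
Sum = 1·[26 + 42 + 62 + 86 + 114 + 146] = 476.

476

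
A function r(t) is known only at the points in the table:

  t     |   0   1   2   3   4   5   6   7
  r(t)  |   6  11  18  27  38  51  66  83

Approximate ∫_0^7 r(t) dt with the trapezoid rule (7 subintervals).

255.5

Δt = 1.
T_7 = (1/2)·[6 + 2·11 + 2·18 + 2·27 + 2·38 + 2·51 + 2·66 + 83] = 255.5.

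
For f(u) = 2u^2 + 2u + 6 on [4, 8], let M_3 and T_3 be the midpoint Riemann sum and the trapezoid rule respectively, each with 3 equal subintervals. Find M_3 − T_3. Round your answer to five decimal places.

-3.55556

M_3 ≈ 369.4814815.
T_3 ≈ 373.0370370.
M_3 − T_3 ≈ -3.55556.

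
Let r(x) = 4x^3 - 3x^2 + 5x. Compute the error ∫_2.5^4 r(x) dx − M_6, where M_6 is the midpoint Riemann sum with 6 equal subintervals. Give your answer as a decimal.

0.28125

Exact integral: ∫_2.5^4 r(x) dx = 192.9375.
M_6 = 192.65625.
Error = 192.9375 − 192.65625 = 0.28125.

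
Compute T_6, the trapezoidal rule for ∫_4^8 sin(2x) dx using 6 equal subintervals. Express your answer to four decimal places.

Δx = (8 − 4)/6 = 2/3.
f(4) ≈ 0.9894, f(14/3) ≈ 0.0913, f(16/3) ≈ -0.9464, f(6) ≈ -0.5366, f(20/3) ≈ 0.6940, f(22/3) ≈ 0.8631, f(8) ≈ -0.2879.
T_6 = (Δx/2)·[f(x_0) + 2f(x_1) + ... + 2f(x_{5}) + f(x_6)].
Sum ≈ 0.3441.

0.3441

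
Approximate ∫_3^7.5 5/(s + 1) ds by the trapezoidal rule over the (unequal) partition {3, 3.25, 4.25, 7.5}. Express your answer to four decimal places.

3.8712

Subinterval widths: 0.25, 1, 3.25.
f(3) = 1.25, f(3.25) = 20/17, f(4.25) = 20/21, f(7.5) = 10/17.
On each subinterval the trapezoid contributes (Δs_i/2)·[f(s_{i-1}) + f(s_i)].
Sum ≈ 3.8712.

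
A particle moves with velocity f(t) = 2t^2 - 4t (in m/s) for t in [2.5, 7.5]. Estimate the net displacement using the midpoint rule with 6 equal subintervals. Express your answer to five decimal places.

170.25463

Δt = (7.5 − 2.5)/6 = 5/6.
Midpoints: 35/12, 3.75, 55/12, 65/12, 6.25, 85/12.
f(35/12) = 385/72, f(3.75) = 13.125, f(55/12) = 1705/72, f(65/12) = 2665/72, f(6.25) = 53.125, f(85/12) = 5185/72.
Sum = Δt · [f(35/12) + f(3.75) + f(55/12) + ...].
Sum ≈ 170.25463.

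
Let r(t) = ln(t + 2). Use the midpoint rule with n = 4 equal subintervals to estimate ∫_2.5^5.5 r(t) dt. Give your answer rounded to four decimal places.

5.3455

Δt = (5.5 − 2.5)/4 = 0.75.
Midpoints: 2.875, 3.625, 4.375, 5.125.
r(2.875) ≈ 1.5841, r(3.625) ≈ 1.7272, r(4.375) ≈ 1.8524, r(5.125) ≈ 1.9636.
Sum = Δt · [r(2.875) + r(3.625) + r(4.375) + r(5.125)].
Sum ≈ 5.3455.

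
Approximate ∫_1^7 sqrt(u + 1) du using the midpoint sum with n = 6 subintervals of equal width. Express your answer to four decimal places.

Δu = (7 − 1)/6 = 1.
Midpoints: 1.5, 2.5, 3.5, 4.5, 5.5, 6.5.
f(1.5) ≈ 1.5811, f(2.5) ≈ 1.8708, f(3.5) ≈ 2.1213, f(4.5) ≈ 2.3452, f(5.5) ≈ 2.5495, f(6.5) ≈ 2.7386.
Sum = Δu · [f(1.5) + f(2.5) + f(3.5) + ...].
Sum ≈ 13.2066.

13.2066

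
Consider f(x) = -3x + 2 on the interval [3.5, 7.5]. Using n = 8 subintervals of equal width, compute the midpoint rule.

Δx = (7.5 − 3.5)/8 = 0.5.
Midpoints: 3.75, 4.25, 4.75, 5.25, 5.75, 6.25, 6.75, 7.25.
f(3.75) = -9.25, f(4.25) = -10.75, f(4.75) = -12.25, f(5.25) = -13.75, f(5.75) = -15.25, f(6.25) = -16.75, f(6.75) = -18.25, f(7.25) = -19.75.
Sum = Δx · [f(3.75) + f(4.25) + f(4.75) + ...].
Sum = -58.

-58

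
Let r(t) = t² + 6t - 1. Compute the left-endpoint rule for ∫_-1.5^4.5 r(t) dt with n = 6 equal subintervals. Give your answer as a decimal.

53.5

Δt = (4.5 − (-1.5))/6 = 1.
Left endpoints: -1.5, -0.5, 0.5, 1.5, 2.5, 3.5.
r(-1.5) = -7.75, r(-0.5) = -3.75, r(0.5) = 2.25, r(1.5) = 10.25, r(2.5) = 20.25, r(3.5) = 32.25.
Sum = Δt · [r(-1.5) + r(-0.5) + r(0.5) + ...].
Sum = 53.5.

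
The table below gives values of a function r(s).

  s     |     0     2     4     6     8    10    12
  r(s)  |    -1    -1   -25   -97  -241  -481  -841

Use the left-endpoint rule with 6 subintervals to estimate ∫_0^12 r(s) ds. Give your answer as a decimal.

-1692

Δs = 2.
Sum = 2·[(-1) + (-1) + (-25) + (-97) + (-241) + (-481)] = -1692.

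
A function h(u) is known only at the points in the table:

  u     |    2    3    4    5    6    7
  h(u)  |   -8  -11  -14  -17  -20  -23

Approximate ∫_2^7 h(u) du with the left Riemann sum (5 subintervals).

Δu = 1.
Sum = 1·[(-8) + (-11) + (-14) + (-17) + (-20)] = -70.

-70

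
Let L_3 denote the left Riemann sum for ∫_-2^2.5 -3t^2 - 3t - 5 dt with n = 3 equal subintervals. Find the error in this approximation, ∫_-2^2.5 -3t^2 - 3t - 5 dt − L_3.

Exact integral: ∫_-2^2.5 f(t) dt = -49.5.
L_3 = -39.375.
Error = -49.5 − (-39.375) = -10.125.

-10.125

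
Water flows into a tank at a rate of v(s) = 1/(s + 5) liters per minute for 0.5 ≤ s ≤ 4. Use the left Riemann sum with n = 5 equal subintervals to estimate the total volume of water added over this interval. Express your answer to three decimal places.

0.518

Δs = (4 − 0.5)/5 = 0.7.
Left endpoints: 0.5, 1.2, 1.9, 2.6, 3.3.
v(0.5) = 2/11, v(1.2) = 5/31, v(1.9) = 10/69, v(2.6) = 5/38, v(3.3) = 10/83.
Sum = Δs · [v(0.5) + v(1.2) + v(1.9) + v(2.6) + v(3.3)].
Sum ≈ 0.518.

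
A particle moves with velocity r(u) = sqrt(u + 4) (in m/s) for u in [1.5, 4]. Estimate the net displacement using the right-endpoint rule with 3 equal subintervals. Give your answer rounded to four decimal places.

Δu = (4 − 1.5)/3 = 5/6.
Right endpoints: 7/3, 19/6, 4.
r(7/3) ≈ 2.5166, r(19/6) ≈ 2.6771, r(4) ≈ 2.8284.
Sum = Δu · [r(7/3) + r(19/6) + r(4)].
Sum ≈ 6.6851.

6.6851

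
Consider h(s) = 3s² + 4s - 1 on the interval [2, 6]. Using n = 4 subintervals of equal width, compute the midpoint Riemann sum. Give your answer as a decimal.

267

Δs = (6 − 2)/4 = 1.
Midpoints: 2.5, 3.5, 4.5, 5.5.
h(2.5) = 27.75, h(3.5) = 49.75, h(4.5) = 77.75, h(5.5) = 111.75.
Sum = Δs · [h(2.5) + h(3.5) + h(4.5) + h(5.5)].
Sum = 267.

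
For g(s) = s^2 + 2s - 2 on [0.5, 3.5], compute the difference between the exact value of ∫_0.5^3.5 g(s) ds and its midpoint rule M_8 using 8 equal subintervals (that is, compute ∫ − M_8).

0.03515625

Exact integral: ∫_0.5^3.5 g(s) ds = 20.25.
M_8 = 20.21484375.
Error = 20.25 − 20.21484375 = 0.03515625.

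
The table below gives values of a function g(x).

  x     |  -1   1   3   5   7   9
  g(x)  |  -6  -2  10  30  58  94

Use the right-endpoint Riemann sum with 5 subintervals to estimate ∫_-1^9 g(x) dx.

380

Δx = 2.
Sum = 2·[(-2) + 10 + 30 + 58 + 94] = 380.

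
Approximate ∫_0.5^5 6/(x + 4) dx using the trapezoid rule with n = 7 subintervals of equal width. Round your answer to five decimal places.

4.16652

Δx = (5 − 0.5)/7 = 9/14.
f(0.5) = 4/3, f(8/7) = 7/6, f(25/14) = 28/27, f(17/7) = 14/15, f(43/14) = 28/33, f(26/7) = 7/9, f(61/14) = 28/39, f(5) = 2/3.
T_7 = (Δx/2)·[f(x_0) + 2f(x_1) + ... + 2f(x_{6}) + f(x_7)].
Sum ≈ 4.16652.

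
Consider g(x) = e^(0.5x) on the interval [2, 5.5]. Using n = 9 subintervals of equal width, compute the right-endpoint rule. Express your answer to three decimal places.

Δx = (5.5 − 2)/9 = 7/18.
Right endpoints: 43/18, 25/9, 19/6, 32/9, 71/18, 13/3, 85/18, 46/9, 5.5.
g(43/18) ≈ 3.302, g(25/9) ≈ 4.010, g(19/6) ≈ 4.871, g(32/9) ≈ 5.917, g(71/18) ≈ 7.187, g(13/3) ≈ 8.729, g(85/18) ≈ 10.603, g(46/9) ≈ 12.878, g(5.5) ≈ 15.643.
Sum = Δx · [g(43/18) + g(25/9) + g(19/6) + ...].
Sum ≈ 28.443.

28.443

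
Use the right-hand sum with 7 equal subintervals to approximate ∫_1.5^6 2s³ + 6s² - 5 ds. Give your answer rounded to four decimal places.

1258.8291

Δs = (6 − 1.5)/7 = 9/14.
Right endpoints: 15/7, 39/14, 24/7, 57/14, 33/7, 75/14, 6.
f(15/7) = 14485/343, f(39/14) = 116341/1372, f(24/7) = 50125/343, f(57/14) = 314791/1372, f(33/7) = 115897/343, f(75/14) = 651265/1372, f(6) = 643.
Sum = Δs · [f(15/7) + f(39/14) + f(24/7) + ...].
Sum ≈ 1258.8291.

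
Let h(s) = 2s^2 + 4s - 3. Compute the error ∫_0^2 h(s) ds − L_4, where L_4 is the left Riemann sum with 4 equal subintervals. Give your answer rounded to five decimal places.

Exact integral: ∫_0^2 h(s) ds ≈ 7.3333333.
L_4 = 3.5.
Error ≈ 7.3333333 − 3.5 ≈ 3.83333.

3.83333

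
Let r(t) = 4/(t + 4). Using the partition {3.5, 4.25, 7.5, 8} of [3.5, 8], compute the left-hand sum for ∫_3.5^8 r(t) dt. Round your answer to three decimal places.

2.150

Subinterval widths: 0.75, 3.25, 0.5.
Left endpoints: 3.5, 4.25, 7.5.
r(3.5) = 8/15, r(4.25) = 16/33, r(7.5) = 8/23.
Sum = Σ Δt_i · r(t_i).
Sum ≈ 2.150.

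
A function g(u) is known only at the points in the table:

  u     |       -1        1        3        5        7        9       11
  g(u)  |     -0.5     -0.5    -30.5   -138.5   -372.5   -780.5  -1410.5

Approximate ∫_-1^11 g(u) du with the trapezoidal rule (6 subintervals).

-4056

Δu = 2.
T_6 = (2/2)·[(-0.5) + 2·(-0.5) + 2·(-30.5) + 2·(-138.5) + 2·(-372.5) + 2·(-780.5) + (-1410.5)] = -4056.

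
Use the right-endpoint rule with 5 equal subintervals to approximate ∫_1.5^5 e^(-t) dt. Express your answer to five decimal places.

0.14942

Δt = (5 − 1.5)/5 = 0.7.
Right endpoints: 2.2, 2.9, 3.6, 4.3, 5.
f(2.2) ≈ 0.11080, f(2.9) ≈ 0.05502, f(3.6) ≈ 0.02732, f(4.3) ≈ 0.01357, f(5) ≈ 0.00674.
Sum = Δt · [f(2.2) + f(2.9) + f(3.6) + f(4.3) + f(5)].
Sum ≈ 0.14942.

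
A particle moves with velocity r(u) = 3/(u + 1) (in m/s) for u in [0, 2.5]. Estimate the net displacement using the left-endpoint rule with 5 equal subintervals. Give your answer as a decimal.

4.35

Δu = (2.5 − 0)/5 = 0.5.
Left endpoints: 0, 0.5, 1, 1.5, 2.
r(0) = 3, r(0.5) = 2, r(1) = 1.5, r(1.5) = 1.2, r(2) = 1.
Sum = Δu · [r(0) + r(0.5) + r(1) + r(1.5) + r(2)].
Sum = 4.35.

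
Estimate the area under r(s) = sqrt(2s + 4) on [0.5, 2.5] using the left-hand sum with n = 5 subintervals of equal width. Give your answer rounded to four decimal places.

5.1189

Δs = (2.5 − 0.5)/5 = 0.4.
Left endpoints: 0.5, 0.9, 1.3, 1.7, 2.1.
r(0.5) ≈ 2.2361, r(0.9) ≈ 2.4083, r(1.3) ≈ 2.5690, r(1.7) ≈ 2.7203, r(2.1) ≈ 2.8636.
Sum = Δs · [r(0.5) + r(0.9) + r(1.3) + r(1.7) + r(2.1)].
Sum ≈ 5.1189.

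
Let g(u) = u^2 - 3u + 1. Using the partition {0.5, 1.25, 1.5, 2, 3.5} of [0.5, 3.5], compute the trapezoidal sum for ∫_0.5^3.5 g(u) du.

Subinterval widths: 0.75, 0.25, 0.5, 1.5.
g(0.5) = -0.25, g(1.25) = -1.1875, g(1.5) = -1.25, g(2) = -1, g(3.5) = 2.75.
On each subinterval the trapezoid contributes (Δu_i/2)·[g(u_{i-1}) + g(u_i)].
Sum = -0.09375.

-0.09375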